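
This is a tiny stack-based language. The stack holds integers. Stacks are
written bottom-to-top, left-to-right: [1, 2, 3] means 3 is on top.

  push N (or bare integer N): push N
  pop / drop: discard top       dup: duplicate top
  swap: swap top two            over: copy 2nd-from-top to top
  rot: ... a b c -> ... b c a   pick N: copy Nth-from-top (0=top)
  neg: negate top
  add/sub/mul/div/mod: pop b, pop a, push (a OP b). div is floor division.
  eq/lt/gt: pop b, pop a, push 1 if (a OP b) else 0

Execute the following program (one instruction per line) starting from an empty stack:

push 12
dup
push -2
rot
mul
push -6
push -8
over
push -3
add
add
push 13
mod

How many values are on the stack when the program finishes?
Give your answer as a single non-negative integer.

After 'push 12': stack = [12] (depth 1)
After 'dup': stack = [12, 12] (depth 2)
After 'push -2': stack = [12, 12, -2] (depth 3)
After 'rot': stack = [12, -2, 12] (depth 3)
After 'mul': stack = [12, -24] (depth 2)
After 'push -6': stack = [12, -24, -6] (depth 3)
After 'push -8': stack = [12, -24, -6, -8] (depth 4)
After 'over': stack = [12, -24, -6, -8, -6] (depth 5)
After 'push -3': stack = [12, -24, -6, -8, -6, -3] (depth 6)
After 'add': stack = [12, -24, -6, -8, -9] (depth 5)
After 'add': stack = [12, -24, -6, -17] (depth 4)
After 'push 13': stack = [12, -24, -6, -17, 13] (depth 5)
After 'mod': stack = [12, -24, -6, 9] (depth 4)

Answer: 4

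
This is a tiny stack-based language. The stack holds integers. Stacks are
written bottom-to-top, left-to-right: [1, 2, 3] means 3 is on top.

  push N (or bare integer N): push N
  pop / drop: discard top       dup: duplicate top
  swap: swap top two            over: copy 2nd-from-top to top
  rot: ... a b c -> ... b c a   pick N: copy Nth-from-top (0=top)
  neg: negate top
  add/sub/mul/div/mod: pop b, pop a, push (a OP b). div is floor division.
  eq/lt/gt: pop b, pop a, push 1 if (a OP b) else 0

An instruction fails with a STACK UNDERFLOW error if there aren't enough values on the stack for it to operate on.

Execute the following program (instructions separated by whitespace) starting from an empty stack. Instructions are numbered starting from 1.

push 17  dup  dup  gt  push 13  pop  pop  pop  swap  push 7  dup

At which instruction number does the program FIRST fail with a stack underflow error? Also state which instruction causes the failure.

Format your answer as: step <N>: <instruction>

Answer: step 9: swap

Derivation:
Step 1 ('push 17'): stack = [17], depth = 1
Step 2 ('dup'): stack = [17, 17], depth = 2
Step 3 ('dup'): stack = [17, 17, 17], depth = 3
Step 4 ('gt'): stack = [17, 0], depth = 2
Step 5 ('push 13'): stack = [17, 0, 13], depth = 3
Step 6 ('pop'): stack = [17, 0], depth = 2
Step 7 ('pop'): stack = [17], depth = 1
Step 8 ('pop'): stack = [], depth = 0
Step 9 ('swap'): needs 2 value(s) but depth is 0 — STACK UNDERFLOW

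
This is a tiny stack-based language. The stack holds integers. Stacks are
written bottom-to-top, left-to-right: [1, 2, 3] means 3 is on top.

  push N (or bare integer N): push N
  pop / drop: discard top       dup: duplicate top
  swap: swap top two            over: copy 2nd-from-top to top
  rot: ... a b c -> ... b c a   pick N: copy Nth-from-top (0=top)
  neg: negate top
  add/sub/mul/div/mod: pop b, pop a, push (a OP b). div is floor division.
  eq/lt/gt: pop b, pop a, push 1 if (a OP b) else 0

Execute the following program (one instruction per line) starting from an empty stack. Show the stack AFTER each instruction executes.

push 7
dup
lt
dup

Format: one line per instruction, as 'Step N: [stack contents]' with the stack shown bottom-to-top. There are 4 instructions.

Step 1: [7]
Step 2: [7, 7]
Step 3: [0]
Step 4: [0, 0]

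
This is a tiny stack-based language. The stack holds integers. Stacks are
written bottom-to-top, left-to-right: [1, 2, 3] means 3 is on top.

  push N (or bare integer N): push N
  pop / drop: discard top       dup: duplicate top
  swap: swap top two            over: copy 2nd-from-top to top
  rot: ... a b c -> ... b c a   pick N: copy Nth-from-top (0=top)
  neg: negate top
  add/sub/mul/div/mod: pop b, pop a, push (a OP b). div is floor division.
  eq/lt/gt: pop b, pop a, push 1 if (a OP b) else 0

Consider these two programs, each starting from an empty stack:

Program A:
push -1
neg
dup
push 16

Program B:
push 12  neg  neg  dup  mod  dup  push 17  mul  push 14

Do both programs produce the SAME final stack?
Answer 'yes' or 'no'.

Answer: no

Derivation:
Program A trace:
  After 'push -1': [-1]
  After 'neg': [1]
  After 'dup': [1, 1]
  After 'push 16': [1, 1, 16]
Program A final stack: [1, 1, 16]

Program B trace:
  After 'push 12': [12]
  After 'neg': [-12]
  After 'neg': [12]
  After 'dup': [12, 12]
  After 'mod': [0]
  After 'dup': [0, 0]
  After 'push 17': [0, 0, 17]
  After 'mul': [0, 0]
  After 'push 14': [0, 0, 14]
Program B final stack: [0, 0, 14]
Same: no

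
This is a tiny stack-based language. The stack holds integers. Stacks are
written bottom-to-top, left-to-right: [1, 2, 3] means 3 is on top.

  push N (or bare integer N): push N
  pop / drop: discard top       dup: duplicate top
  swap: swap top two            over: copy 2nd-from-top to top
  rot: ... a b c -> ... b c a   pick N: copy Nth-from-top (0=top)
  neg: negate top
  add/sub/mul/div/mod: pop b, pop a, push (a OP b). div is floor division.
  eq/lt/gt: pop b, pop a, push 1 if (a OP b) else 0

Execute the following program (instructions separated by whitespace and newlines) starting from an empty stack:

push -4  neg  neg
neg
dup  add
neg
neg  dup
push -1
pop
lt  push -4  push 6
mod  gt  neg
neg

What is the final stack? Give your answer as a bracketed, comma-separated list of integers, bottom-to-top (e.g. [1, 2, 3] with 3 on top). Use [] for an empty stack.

After 'push -4': [-4]
After 'neg': [4]
After 'neg': [-4]
After 'neg': [4]
After 'dup': [4, 4]
After 'add': [8]
After 'neg': [-8]
After 'neg': [8]
After 'dup': [8, 8]
After 'push -1': [8, 8, -1]
After 'pop': [8, 8]
After 'lt': [0]
After 'push -4': [0, -4]
After 'push 6': [0, -4, 6]
After 'mod': [0, 2]
After 'gt': [0]
After 'neg': [0]
After 'neg': [0]

Answer: [0]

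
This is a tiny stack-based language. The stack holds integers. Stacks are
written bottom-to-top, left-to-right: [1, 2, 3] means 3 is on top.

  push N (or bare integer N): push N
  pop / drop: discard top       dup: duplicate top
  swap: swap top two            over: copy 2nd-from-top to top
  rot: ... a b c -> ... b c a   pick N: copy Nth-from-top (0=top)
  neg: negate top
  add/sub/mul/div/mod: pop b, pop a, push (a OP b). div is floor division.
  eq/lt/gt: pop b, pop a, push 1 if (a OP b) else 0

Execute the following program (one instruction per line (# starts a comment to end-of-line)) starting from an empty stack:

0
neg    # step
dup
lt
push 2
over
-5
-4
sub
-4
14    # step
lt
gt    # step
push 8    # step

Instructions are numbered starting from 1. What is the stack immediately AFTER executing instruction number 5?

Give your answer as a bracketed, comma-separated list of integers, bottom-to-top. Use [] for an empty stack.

Answer: [0, 2]

Derivation:
Step 1 ('0'): [0]
Step 2 ('neg'): [0]
Step 3 ('dup'): [0, 0]
Step 4 ('lt'): [0]
Step 5 ('push 2'): [0, 2]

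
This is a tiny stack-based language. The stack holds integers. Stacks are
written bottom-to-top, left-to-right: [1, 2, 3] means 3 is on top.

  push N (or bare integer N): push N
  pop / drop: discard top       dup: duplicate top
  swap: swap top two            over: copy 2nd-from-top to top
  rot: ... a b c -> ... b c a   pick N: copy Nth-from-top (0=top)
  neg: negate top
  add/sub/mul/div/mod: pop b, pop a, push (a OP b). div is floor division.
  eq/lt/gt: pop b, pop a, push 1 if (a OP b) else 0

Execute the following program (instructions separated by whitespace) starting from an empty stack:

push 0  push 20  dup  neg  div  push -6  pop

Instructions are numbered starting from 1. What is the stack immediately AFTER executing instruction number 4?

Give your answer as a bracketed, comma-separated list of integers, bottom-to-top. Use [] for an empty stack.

Step 1 ('push 0'): [0]
Step 2 ('push 20'): [0, 20]
Step 3 ('dup'): [0, 20, 20]
Step 4 ('neg'): [0, 20, -20]

Answer: [0, 20, -20]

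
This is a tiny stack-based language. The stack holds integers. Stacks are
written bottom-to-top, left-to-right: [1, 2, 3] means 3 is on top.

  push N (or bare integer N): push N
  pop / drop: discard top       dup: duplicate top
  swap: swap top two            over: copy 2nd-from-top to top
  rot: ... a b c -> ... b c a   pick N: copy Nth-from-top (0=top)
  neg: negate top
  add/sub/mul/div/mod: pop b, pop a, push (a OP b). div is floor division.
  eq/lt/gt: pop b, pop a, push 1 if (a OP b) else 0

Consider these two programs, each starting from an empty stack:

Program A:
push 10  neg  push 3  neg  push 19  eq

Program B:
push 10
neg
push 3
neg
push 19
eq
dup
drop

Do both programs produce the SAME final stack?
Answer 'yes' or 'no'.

Program A trace:
  After 'push 10': [10]
  After 'neg': [-10]
  After 'push 3': [-10, 3]
  After 'neg': [-10, -3]
  After 'push 19': [-10, -3, 19]
  After 'eq': [-10, 0]
Program A final stack: [-10, 0]

Program B trace:
  After 'push 10': [10]
  After 'neg': [-10]
  After 'push 3': [-10, 3]
  After 'neg': [-10, -3]
  After 'push 19': [-10, -3, 19]
  After 'eq': [-10, 0]
  After 'dup': [-10, 0, 0]
  After 'drop': [-10, 0]
Program B final stack: [-10, 0]
Same: yes

Answer: yes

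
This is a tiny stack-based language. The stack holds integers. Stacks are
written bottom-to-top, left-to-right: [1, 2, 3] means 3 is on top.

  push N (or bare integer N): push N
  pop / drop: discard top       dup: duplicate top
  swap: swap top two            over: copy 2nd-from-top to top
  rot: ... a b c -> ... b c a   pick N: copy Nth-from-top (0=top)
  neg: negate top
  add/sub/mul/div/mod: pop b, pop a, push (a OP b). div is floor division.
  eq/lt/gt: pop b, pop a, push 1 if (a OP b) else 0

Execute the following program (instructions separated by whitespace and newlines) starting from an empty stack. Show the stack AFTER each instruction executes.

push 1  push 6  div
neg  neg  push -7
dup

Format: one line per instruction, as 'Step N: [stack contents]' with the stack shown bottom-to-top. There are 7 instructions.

Step 1: [1]
Step 2: [1, 6]
Step 3: [0]
Step 4: [0]
Step 5: [0]
Step 6: [0, -7]
Step 7: [0, -7, -7]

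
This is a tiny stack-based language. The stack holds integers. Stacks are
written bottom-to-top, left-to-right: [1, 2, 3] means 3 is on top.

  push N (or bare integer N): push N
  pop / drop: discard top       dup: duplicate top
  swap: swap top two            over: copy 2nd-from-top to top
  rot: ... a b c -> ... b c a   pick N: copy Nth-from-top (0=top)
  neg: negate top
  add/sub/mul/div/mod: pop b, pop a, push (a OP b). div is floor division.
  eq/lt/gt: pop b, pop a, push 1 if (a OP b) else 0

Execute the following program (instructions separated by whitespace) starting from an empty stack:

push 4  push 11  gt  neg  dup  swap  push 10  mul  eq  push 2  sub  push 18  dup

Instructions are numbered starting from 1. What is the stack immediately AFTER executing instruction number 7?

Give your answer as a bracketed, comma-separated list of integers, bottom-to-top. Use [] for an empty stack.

Answer: [0, 0, 10]

Derivation:
Step 1 ('push 4'): [4]
Step 2 ('push 11'): [4, 11]
Step 3 ('gt'): [0]
Step 4 ('neg'): [0]
Step 5 ('dup'): [0, 0]
Step 6 ('swap'): [0, 0]
Step 7 ('push 10'): [0, 0, 10]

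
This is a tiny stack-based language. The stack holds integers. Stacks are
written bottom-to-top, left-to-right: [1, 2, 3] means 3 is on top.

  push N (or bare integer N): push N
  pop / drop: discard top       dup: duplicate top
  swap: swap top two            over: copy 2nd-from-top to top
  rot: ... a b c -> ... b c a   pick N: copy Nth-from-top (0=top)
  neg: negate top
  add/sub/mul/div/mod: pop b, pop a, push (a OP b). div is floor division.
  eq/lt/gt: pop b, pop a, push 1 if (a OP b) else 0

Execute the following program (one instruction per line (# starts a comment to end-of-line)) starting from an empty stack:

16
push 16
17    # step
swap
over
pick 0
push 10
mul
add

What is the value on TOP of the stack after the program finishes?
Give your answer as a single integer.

After 'push 16': [16]
After 'push 16': [16, 16]
After 'push 17': [16, 16, 17]
After 'swap': [16, 17, 16]
After 'over': [16, 17, 16, 17]
After 'pick 0': [16, 17, 16, 17, 17]
After 'push 10': [16, 17, 16, 17, 17, 10]
After 'mul': [16, 17, 16, 17, 170]
After 'add': [16, 17, 16, 187]

Answer: 187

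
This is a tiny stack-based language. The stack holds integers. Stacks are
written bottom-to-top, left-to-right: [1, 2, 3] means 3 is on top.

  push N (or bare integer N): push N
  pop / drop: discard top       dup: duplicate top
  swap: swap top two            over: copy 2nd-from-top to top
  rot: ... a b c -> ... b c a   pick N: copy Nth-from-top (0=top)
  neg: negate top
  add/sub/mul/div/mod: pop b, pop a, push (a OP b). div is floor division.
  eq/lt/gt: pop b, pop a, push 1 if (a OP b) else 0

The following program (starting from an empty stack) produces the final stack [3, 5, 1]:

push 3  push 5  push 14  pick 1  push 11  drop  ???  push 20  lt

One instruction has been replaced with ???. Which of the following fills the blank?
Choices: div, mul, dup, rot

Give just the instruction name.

Answer: div

Derivation:
Stack before ???: [3, 5, 14, 5]
Stack after ???:  [3, 5, 2]
Checking each choice:
  div: MATCH
  mul: produces [3, 5, 0]
  dup: produces [3, 5, 14, 5, 1]
  rot: produces [3, 14, 5, 1]


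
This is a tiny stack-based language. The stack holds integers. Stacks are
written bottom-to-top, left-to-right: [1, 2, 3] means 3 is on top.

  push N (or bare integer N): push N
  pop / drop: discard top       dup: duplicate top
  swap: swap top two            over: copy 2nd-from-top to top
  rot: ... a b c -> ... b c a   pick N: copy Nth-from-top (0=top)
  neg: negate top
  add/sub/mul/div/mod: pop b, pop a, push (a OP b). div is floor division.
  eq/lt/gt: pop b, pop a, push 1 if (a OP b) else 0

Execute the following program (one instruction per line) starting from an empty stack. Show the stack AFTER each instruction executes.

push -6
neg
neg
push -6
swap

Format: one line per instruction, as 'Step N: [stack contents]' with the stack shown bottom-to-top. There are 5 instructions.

Step 1: [-6]
Step 2: [6]
Step 3: [-6]
Step 4: [-6, -6]
Step 5: [-6, -6]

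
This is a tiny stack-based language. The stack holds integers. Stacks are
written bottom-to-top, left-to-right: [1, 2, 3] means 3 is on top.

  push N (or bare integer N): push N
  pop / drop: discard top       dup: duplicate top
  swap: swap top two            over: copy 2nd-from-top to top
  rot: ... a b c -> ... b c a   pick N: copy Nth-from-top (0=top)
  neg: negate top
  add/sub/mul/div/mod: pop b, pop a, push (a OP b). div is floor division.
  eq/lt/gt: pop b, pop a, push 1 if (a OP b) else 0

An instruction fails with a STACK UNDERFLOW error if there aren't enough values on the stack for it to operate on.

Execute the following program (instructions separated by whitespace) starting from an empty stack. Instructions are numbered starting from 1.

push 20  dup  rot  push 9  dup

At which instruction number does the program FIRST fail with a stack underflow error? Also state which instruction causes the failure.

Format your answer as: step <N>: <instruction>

Step 1 ('push 20'): stack = [20], depth = 1
Step 2 ('dup'): stack = [20, 20], depth = 2
Step 3 ('rot'): needs 3 value(s) but depth is 2 — STACK UNDERFLOW

Answer: step 3: rot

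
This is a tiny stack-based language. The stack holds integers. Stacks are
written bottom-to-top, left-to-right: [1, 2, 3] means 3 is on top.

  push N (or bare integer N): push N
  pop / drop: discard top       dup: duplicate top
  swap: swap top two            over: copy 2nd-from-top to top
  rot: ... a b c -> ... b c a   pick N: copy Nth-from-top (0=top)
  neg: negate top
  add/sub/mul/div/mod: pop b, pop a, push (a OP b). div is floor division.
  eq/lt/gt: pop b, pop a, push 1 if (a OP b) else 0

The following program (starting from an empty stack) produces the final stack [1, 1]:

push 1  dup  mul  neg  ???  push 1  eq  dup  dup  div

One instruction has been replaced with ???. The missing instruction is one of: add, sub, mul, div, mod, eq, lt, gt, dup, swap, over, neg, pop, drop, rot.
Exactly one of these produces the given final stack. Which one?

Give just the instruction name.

Stack before ???: [-1]
Stack after ???:  [1]
The instruction that transforms [-1] -> [1] is: neg

Answer: neg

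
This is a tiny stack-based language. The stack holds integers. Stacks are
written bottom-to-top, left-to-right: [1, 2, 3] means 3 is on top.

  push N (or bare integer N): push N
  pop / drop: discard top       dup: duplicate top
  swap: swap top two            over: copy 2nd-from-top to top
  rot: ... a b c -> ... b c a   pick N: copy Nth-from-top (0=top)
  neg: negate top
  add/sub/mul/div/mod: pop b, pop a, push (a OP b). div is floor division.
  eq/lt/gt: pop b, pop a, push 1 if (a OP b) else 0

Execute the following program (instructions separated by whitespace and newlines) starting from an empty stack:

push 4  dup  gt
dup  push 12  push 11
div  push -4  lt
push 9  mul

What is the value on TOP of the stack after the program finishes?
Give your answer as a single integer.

After 'push 4': [4]
After 'dup': [4, 4]
After 'gt': [0]
After 'dup': [0, 0]
After 'push 12': [0, 0, 12]
After 'push 11': [0, 0, 12, 11]
After 'div': [0, 0, 1]
After 'push -4': [0, 0, 1, -4]
After 'lt': [0, 0, 0]
After 'push 9': [0, 0, 0, 9]
After 'mul': [0, 0, 0]

Answer: 0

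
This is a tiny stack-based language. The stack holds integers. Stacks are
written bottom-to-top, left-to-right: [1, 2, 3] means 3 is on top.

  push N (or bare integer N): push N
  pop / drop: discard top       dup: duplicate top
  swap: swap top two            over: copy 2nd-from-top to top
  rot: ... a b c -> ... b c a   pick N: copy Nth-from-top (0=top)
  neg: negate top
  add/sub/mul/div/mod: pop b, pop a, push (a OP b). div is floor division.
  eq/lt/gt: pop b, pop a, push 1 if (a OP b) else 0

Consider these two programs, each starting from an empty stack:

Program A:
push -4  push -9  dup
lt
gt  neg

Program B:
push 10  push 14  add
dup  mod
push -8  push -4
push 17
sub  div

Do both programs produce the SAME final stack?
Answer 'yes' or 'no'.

Program A trace:
  After 'push -4': [-4]
  After 'push -9': [-4, -9]
  After 'dup': [-4, -9, -9]
  After 'lt': [-4, 0]
  After 'gt': [0]
  After 'neg': [0]
Program A final stack: [0]

Program B trace:
  After 'push 10': [10]
  After 'push 14': [10, 14]
  After 'add': [24]
  After 'dup': [24, 24]
  After 'mod': [0]
  After 'push -8': [0, -8]
  After 'push -4': [0, -8, -4]
  After 'push 17': [0, -8, -4, 17]
  After 'sub': [0, -8, -21]
  After 'div': [0, 0]
Program B final stack: [0, 0]
Same: no

Answer: no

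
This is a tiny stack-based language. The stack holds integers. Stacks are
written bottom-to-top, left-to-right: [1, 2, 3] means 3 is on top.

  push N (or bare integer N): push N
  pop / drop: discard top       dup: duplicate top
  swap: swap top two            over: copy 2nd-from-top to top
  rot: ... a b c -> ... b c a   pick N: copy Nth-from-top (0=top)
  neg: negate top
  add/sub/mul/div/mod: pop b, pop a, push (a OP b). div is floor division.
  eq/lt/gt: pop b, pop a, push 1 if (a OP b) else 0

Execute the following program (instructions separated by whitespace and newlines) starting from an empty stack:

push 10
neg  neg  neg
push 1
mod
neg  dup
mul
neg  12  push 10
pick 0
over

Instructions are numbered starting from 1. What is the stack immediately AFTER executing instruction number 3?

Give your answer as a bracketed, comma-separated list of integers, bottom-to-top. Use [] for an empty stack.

Answer: [10]

Derivation:
Step 1 ('push 10'): [10]
Step 2 ('neg'): [-10]
Step 3 ('neg'): [10]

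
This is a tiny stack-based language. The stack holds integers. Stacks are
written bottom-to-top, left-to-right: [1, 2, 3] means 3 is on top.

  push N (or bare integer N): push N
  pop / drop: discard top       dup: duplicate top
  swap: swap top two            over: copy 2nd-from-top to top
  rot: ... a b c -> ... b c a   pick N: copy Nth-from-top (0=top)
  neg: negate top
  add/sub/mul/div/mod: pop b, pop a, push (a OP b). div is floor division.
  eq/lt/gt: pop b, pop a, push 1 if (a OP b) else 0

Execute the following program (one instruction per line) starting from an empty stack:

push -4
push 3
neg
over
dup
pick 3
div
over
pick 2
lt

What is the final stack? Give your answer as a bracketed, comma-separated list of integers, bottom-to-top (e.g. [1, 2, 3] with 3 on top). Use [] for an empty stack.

Answer: [-4, -3, -4, 1, 0]

Derivation:
After 'push -4': [-4]
After 'push 3': [-4, 3]
After 'neg': [-4, -3]
After 'over': [-4, -3, -4]
After 'dup': [-4, -3, -4, -4]
After 'pick 3': [-4, -3, -4, -4, -4]
After 'div': [-4, -3, -4, 1]
After 'over': [-4, -3, -4, 1, -4]
After 'pick 2': [-4, -3, -4, 1, -4, -4]
After 'lt': [-4, -3, -4, 1, 0]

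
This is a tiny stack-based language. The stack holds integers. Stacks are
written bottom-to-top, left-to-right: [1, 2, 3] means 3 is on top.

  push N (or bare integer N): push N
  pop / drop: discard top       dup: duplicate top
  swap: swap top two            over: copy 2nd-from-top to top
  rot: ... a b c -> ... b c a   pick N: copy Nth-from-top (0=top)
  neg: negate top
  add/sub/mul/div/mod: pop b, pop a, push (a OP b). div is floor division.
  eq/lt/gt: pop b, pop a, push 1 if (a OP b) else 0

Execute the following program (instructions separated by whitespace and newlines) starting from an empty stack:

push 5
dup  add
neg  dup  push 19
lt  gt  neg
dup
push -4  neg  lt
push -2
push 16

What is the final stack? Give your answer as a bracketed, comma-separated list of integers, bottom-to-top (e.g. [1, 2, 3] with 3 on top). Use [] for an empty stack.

Answer: [0, 1, -2, 16]

Derivation:
After 'push 5': [5]
After 'dup': [5, 5]
After 'add': [10]
After 'neg': [-10]
After 'dup': [-10, -10]
After 'push 19': [-10, -10, 19]
After 'lt': [-10, 1]
After 'gt': [0]
After 'neg': [0]
After 'dup': [0, 0]
After 'push -4': [0, 0, -4]
After 'neg': [0, 0, 4]
After 'lt': [0, 1]
After 'push -2': [0, 1, -2]
After 'push 16': [0, 1, -2, 16]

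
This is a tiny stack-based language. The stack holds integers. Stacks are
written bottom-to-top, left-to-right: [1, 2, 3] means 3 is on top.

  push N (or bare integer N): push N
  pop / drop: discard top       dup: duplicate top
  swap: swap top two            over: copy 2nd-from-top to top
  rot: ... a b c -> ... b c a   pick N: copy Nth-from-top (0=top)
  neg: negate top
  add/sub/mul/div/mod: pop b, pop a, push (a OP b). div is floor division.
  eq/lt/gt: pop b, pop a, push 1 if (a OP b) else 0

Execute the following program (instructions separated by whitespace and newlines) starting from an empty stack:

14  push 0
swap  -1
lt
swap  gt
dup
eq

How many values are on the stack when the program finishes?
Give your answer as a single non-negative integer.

After 'push 14': stack = [14] (depth 1)
After 'push 0': stack = [14, 0] (depth 2)
After 'swap': stack = [0, 14] (depth 2)
After 'push -1': stack = [0, 14, -1] (depth 3)
After 'lt': stack = [0, 0] (depth 2)
After 'swap': stack = [0, 0] (depth 2)
After 'gt': stack = [0] (depth 1)
After 'dup': stack = [0, 0] (depth 2)
After 'eq': stack = [1] (depth 1)

Answer: 1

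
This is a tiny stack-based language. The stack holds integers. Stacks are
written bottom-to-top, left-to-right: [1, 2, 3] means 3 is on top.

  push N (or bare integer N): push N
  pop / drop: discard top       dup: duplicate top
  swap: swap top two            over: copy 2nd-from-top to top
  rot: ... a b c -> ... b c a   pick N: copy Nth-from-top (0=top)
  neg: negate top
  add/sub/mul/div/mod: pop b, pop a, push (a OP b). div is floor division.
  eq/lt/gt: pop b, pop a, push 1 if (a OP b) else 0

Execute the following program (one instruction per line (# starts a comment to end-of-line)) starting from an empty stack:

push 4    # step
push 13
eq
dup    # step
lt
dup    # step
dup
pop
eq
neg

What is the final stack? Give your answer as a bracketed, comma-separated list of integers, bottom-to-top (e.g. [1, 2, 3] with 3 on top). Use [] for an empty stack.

After 'push 4': [4]
After 'push 13': [4, 13]
After 'eq': [0]
After 'dup': [0, 0]
After 'lt': [0]
After 'dup': [0, 0]
After 'dup': [0, 0, 0]
After 'pop': [0, 0]
After 'eq': [1]
After 'neg': [-1]

Answer: [-1]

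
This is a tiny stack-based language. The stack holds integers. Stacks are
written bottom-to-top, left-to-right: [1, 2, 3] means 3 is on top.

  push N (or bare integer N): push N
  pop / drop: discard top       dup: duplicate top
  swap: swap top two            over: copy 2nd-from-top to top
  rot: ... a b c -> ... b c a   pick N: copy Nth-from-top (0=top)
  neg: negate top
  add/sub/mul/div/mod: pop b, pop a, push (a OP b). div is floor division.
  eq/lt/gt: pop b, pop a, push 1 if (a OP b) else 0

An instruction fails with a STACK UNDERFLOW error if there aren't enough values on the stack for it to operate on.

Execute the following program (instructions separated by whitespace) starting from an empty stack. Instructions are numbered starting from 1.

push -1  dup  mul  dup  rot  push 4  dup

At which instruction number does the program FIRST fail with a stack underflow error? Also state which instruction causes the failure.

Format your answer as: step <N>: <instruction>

Answer: step 5: rot

Derivation:
Step 1 ('push -1'): stack = [-1], depth = 1
Step 2 ('dup'): stack = [-1, -1], depth = 2
Step 3 ('mul'): stack = [1], depth = 1
Step 4 ('dup'): stack = [1, 1], depth = 2
Step 5 ('rot'): needs 3 value(s) but depth is 2 — STACK UNDERFLOW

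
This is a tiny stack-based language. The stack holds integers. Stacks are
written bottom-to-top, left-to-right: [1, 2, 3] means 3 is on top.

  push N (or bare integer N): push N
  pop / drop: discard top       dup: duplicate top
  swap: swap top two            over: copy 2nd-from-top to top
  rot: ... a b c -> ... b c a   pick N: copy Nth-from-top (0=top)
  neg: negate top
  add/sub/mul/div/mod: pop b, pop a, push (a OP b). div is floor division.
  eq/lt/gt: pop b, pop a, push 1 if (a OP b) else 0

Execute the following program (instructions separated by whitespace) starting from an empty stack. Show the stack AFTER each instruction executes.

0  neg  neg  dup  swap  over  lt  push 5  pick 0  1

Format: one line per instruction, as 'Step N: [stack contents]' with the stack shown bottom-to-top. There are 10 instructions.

Step 1: [0]
Step 2: [0]
Step 3: [0]
Step 4: [0, 0]
Step 5: [0, 0]
Step 6: [0, 0, 0]
Step 7: [0, 0]
Step 8: [0, 0, 5]
Step 9: [0, 0, 5, 5]
Step 10: [0, 0, 5, 5, 1]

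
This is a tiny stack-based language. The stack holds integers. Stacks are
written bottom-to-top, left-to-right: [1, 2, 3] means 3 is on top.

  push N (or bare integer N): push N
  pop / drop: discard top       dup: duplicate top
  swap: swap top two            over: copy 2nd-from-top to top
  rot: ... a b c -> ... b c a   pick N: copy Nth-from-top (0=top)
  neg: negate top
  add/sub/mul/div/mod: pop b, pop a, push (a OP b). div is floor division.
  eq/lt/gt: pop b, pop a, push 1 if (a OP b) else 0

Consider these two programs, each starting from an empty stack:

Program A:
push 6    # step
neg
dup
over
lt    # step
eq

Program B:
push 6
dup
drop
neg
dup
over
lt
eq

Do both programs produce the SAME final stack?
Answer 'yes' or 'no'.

Program A trace:
  After 'push 6': [6]
  After 'neg': [-6]
  After 'dup': [-6, -6]
  After 'over': [-6, -6, -6]
  After 'lt': [-6, 0]
  After 'eq': [0]
Program A final stack: [0]

Program B trace:
  After 'push 6': [6]
  After 'dup': [6, 6]
  After 'drop': [6]
  After 'neg': [-6]
  After 'dup': [-6, -6]
  After 'over': [-6, -6, -6]
  After 'lt': [-6, 0]
  After 'eq': [0]
Program B final stack: [0]
Same: yes

Answer: yes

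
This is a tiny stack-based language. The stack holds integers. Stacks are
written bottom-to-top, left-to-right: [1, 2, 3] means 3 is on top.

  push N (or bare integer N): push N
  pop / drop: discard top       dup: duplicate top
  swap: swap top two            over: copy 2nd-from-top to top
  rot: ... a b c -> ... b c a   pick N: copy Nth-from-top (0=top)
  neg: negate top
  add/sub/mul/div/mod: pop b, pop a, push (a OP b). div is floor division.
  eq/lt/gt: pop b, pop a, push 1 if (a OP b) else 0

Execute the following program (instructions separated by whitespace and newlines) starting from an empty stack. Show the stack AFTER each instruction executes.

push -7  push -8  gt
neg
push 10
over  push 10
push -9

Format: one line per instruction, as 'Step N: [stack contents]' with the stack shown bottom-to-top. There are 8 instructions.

Step 1: [-7]
Step 2: [-7, -8]
Step 3: [1]
Step 4: [-1]
Step 5: [-1, 10]
Step 6: [-1, 10, -1]
Step 7: [-1, 10, -1, 10]
Step 8: [-1, 10, -1, 10, -9]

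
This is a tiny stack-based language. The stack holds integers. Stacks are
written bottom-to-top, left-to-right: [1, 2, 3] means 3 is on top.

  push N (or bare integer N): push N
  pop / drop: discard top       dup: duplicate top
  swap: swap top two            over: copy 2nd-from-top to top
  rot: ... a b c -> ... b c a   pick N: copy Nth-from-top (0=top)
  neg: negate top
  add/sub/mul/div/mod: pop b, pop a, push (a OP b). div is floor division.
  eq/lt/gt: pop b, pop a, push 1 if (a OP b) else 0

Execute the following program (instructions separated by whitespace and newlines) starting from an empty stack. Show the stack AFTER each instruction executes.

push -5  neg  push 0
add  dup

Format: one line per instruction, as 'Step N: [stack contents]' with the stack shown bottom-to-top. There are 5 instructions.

Step 1: [-5]
Step 2: [5]
Step 3: [5, 0]
Step 4: [5]
Step 5: [5, 5]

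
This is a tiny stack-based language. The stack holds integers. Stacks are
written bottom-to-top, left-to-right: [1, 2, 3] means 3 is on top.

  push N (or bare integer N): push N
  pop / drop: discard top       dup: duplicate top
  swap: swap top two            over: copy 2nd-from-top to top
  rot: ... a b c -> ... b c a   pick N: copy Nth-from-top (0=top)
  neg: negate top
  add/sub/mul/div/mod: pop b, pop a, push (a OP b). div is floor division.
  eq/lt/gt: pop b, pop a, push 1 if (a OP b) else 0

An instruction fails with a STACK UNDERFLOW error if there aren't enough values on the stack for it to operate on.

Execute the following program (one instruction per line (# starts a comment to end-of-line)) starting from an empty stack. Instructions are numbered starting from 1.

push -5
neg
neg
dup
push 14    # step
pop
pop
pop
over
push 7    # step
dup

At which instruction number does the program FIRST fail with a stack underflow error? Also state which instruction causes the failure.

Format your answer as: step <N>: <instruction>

Step 1 ('push -5'): stack = [-5], depth = 1
Step 2 ('neg'): stack = [5], depth = 1
Step 3 ('neg'): stack = [-5], depth = 1
Step 4 ('dup'): stack = [-5, -5], depth = 2
Step 5 ('push 14'): stack = [-5, -5, 14], depth = 3
Step 6 ('pop'): stack = [-5, -5], depth = 2
Step 7 ('pop'): stack = [-5], depth = 1
Step 8 ('pop'): stack = [], depth = 0
Step 9 ('over'): needs 2 value(s) but depth is 0 — STACK UNDERFLOW

Answer: step 9: over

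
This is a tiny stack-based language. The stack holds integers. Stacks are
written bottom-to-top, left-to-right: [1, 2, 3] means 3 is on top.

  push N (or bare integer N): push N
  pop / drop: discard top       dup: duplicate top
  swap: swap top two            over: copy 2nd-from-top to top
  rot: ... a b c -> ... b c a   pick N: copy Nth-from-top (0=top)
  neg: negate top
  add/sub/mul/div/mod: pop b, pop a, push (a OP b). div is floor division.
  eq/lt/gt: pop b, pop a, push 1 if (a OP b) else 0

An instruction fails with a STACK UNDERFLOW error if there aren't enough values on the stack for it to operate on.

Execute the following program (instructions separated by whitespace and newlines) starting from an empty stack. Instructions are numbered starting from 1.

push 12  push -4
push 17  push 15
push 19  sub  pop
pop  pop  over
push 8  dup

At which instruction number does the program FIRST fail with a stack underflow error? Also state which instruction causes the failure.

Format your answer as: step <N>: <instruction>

Step 1 ('push 12'): stack = [12], depth = 1
Step 2 ('push -4'): stack = [12, -4], depth = 2
Step 3 ('push 17'): stack = [12, -4, 17], depth = 3
Step 4 ('push 15'): stack = [12, -4, 17, 15], depth = 4
Step 5 ('push 19'): stack = [12, -4, 17, 15, 19], depth = 5
Step 6 ('sub'): stack = [12, -4, 17, -4], depth = 4
Step 7 ('pop'): stack = [12, -4, 17], depth = 3
Step 8 ('pop'): stack = [12, -4], depth = 2
Step 9 ('pop'): stack = [12], depth = 1
Step 10 ('over'): needs 2 value(s) but depth is 1 — STACK UNDERFLOW

Answer: step 10: over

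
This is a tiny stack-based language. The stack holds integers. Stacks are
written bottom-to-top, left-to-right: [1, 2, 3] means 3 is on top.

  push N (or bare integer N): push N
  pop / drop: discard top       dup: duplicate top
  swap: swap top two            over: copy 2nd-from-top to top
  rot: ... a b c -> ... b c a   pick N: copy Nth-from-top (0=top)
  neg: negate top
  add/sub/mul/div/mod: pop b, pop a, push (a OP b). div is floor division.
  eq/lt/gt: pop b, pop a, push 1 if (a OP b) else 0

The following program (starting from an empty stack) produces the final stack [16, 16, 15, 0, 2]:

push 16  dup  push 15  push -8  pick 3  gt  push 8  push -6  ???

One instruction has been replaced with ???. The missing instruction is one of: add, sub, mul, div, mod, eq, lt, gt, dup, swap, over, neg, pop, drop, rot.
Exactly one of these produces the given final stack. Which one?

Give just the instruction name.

Answer: add

Derivation:
Stack before ???: [16, 16, 15, 0, 8, -6]
Stack after ???:  [16, 16, 15, 0, 2]
The instruction that transforms [16, 16, 15, 0, 8, -6] -> [16, 16, 15, 0, 2] is: add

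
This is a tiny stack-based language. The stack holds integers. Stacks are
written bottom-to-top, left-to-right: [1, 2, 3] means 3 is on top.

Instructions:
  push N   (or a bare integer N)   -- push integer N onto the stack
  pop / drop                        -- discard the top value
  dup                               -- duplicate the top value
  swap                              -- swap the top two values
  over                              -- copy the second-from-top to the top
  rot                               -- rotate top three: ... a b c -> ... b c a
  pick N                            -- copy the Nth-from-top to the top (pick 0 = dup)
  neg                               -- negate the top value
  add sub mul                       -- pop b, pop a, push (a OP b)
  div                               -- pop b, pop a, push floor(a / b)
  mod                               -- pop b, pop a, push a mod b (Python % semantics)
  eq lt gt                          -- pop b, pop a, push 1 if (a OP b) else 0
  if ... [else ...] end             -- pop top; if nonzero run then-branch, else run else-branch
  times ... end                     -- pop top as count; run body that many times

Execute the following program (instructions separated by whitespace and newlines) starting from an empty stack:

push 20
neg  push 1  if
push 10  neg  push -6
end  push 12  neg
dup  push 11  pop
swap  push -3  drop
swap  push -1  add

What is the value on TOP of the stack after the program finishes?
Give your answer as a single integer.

After 'push 20': [20]
After 'neg': [-20]
After 'push 1': [-20, 1]
After 'if': [-20]
After 'push 10': [-20, 10]
After 'neg': [-20, -10]
After 'push -6': [-20, -10, -6]
After 'push 12': [-20, -10, -6, 12]
After 'neg': [-20, -10, -6, -12]
After 'dup': [-20, -10, -6, -12, -12]
After 'push 11': [-20, -10, -6, -12, -12, 11]
After 'pop': [-20, -10, -6, -12, -12]
After 'swap': [-20, -10, -6, -12, -12]
After 'push -3': [-20, -10, -6, -12, -12, -3]
After 'drop': [-20, -10, -6, -12, -12]
After 'swap': [-20, -10, -6, -12, -12]
After 'push -1': [-20, -10, -6, -12, -12, -1]
After 'add': [-20, -10, -6, -12, -13]

Answer: -13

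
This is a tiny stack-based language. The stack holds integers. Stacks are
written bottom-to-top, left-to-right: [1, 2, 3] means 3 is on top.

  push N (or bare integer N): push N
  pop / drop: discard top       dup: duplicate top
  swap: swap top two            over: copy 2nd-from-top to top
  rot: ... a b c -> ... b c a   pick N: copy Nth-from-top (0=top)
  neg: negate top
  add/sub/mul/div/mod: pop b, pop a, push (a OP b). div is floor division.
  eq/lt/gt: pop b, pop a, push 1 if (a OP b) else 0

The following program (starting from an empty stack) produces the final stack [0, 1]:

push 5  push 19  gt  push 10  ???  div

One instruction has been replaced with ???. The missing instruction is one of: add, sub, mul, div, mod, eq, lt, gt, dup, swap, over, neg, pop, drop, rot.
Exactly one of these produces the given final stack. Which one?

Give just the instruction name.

Stack before ???: [0, 10]
Stack after ???:  [0, 10, 10]
The instruction that transforms [0, 10] -> [0, 10, 10] is: dup

Answer: dup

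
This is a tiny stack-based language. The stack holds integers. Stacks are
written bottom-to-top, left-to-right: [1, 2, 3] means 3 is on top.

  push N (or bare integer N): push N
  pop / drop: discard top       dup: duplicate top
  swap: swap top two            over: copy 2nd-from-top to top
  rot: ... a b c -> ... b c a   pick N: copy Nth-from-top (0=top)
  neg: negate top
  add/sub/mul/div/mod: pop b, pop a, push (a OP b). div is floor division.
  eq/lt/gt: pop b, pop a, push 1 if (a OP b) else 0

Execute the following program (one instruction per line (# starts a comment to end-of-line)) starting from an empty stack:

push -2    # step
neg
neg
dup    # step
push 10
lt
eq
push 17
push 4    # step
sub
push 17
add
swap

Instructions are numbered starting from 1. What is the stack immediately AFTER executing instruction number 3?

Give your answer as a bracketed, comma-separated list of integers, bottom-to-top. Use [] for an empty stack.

Step 1 ('push -2'): [-2]
Step 2 ('neg'): [2]
Step 3 ('neg'): [-2]

Answer: [-2]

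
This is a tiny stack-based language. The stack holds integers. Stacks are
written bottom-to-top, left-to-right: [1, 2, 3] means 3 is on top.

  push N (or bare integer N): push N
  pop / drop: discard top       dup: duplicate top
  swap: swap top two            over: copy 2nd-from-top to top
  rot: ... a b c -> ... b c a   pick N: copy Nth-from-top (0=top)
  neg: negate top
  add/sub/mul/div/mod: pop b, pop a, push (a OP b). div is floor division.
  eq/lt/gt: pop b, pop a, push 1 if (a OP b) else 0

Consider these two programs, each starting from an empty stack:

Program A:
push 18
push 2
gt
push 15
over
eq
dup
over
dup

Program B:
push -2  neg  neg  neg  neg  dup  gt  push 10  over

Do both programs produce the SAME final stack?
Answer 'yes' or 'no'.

Program A trace:
  After 'push 18': [18]
  After 'push 2': [18, 2]
  After 'gt': [1]
  After 'push 15': [1, 15]
  After 'over': [1, 15, 1]
  After 'eq': [1, 0]
  After 'dup': [1, 0, 0]
  After 'over': [1, 0, 0, 0]
  After 'dup': [1, 0, 0, 0, 0]
Program A final stack: [1, 0, 0, 0, 0]

Program B trace:
  After 'push -2': [-2]
  After 'neg': [2]
  After 'neg': [-2]
  After 'neg': [2]
  After 'neg': [-2]
  After 'dup': [-2, -2]
  After 'gt': [0]
  After 'push 10': [0, 10]
  After 'over': [0, 10, 0]
Program B final stack: [0, 10, 0]
Same: no

Answer: no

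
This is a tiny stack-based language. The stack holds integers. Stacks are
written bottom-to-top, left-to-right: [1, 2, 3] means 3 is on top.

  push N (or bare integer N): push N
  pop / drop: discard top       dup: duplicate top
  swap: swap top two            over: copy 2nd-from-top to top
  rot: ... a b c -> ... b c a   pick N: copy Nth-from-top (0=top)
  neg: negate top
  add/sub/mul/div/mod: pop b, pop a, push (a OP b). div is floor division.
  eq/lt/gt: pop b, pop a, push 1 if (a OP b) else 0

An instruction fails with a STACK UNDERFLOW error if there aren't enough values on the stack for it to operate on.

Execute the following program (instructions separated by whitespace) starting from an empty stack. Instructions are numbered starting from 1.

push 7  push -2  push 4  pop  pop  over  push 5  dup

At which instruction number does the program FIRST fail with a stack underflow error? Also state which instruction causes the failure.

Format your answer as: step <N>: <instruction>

Answer: step 6: over

Derivation:
Step 1 ('push 7'): stack = [7], depth = 1
Step 2 ('push -2'): stack = [7, -2], depth = 2
Step 3 ('push 4'): stack = [7, -2, 4], depth = 3
Step 4 ('pop'): stack = [7, -2], depth = 2
Step 5 ('pop'): stack = [7], depth = 1
Step 6 ('over'): needs 2 value(s) but depth is 1 — STACK UNDERFLOW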